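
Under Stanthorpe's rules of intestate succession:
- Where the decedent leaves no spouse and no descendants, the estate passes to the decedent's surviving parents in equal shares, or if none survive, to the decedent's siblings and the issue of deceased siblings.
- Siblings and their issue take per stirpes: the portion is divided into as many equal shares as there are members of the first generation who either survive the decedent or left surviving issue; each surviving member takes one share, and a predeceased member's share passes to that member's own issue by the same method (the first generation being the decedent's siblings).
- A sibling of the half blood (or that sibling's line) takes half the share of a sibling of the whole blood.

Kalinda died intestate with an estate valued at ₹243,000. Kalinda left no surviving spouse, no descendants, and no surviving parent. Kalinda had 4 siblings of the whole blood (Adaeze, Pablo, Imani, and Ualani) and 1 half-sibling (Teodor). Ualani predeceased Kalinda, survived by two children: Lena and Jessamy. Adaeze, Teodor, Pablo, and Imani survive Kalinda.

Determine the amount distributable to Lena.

The entire ₹243,000 passes to the siblings and their issue.
Counting each half-blood sibling's line as half a unit, there are 9/2 units in ₹243,000, so one unit is ₹54,000. Whole-blood lines (Adaeze, Pablo, Imani, and Ualani) take ₹54,000 each; half-blood lines (Teodor) take ₹27,000 each.
Ualani's share (₹54,000) is divided into 2 shares of ₹27,000: Lena and Jessamy each take ₹27,000.

Lena receives ₹27,000.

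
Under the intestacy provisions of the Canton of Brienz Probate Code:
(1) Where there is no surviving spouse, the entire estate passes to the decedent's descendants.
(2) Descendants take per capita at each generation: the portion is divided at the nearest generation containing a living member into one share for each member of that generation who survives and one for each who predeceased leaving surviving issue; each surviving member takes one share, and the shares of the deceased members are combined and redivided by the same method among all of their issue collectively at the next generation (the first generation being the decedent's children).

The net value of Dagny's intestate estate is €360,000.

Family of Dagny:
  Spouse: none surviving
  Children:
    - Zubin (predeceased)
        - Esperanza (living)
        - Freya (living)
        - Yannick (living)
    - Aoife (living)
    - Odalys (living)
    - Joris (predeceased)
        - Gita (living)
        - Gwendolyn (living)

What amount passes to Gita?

The entire €360,000 passes to the descendants.
That amount (€360,000) is divided at the children's generation into 4 shares of €90,000. Aoife and Odalys each take €90,000. The 2 shares of the deceased (Zubin and Joris) are combined into a pool of €180,000.
That pool (€180,000) is divided at the grandchildren's generation equally among Esperanza, Freya, Yannick, Gita, and Gwendolyn: €36,000 each.

Gita receives €36,000.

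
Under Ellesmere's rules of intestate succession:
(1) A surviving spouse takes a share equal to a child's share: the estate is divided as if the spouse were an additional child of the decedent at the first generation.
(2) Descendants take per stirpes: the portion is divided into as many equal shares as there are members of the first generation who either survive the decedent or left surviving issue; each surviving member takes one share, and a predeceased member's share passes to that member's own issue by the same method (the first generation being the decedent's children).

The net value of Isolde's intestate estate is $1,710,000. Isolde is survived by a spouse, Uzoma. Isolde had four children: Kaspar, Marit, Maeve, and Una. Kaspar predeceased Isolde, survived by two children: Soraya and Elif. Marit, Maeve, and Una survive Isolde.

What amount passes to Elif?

Elif receives $171,000.

The spouse counts as an additional share at the children's level, so there are 5 primary shares of $342,000. Uzoma takes one such share ($342,000).
The children's combined portion ($1,368,000) is divided into 4 shares of $342,000: Marit, Maeve, and Una each take $342,000; Kaspar's $342,000 share passes to Kaspar's issue.
Kaspar's share ($342,000) is divided into 2 shares of $171,000: Soraya and Elif each take $171,000.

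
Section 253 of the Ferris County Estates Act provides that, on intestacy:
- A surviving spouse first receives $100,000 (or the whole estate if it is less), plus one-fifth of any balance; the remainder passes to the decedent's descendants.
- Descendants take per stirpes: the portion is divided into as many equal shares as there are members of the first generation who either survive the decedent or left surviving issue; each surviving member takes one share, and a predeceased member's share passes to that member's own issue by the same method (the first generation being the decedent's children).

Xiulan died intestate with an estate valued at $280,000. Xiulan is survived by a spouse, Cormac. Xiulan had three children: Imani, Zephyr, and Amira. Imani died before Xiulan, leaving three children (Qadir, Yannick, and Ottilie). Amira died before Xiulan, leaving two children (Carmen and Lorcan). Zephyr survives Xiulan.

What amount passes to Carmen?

Cormac first takes $100,000, leaving a balance of $180,000. Cormac then takes one-fifth of the balance ($36,000), for a total of $136,000. The remaining $144,000 passes to the descendants.
The descendants' portion ($144,000) is divided into 3 shares of $48,000: Zephyr takes $48,000; Imani's $48,000 share passes to Imani's issue; Amira's $48,000 share passes to Amira's issue.
Imani's share ($48,000) is divided into 3 shares of $16,000: Qadir, Yannick, and Ottilie each take $16,000.
Amira's share ($48,000) is divided into 2 shares of $24,000: Carmen and Lorcan each take $24,000.

Carmen receives $24,000.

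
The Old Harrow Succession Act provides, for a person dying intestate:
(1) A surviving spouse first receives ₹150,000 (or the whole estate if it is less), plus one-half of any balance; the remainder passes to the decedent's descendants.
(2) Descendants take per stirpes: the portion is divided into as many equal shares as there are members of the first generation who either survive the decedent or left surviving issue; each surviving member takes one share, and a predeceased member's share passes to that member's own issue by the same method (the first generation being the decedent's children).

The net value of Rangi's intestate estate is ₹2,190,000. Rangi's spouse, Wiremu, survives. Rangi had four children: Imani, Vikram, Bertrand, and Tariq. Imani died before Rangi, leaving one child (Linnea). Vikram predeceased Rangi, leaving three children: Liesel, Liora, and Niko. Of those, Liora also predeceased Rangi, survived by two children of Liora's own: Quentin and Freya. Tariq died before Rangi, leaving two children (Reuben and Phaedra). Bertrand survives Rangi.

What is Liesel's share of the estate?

Wiremu first takes ₹150,000, leaving a balance of ₹2,040,000. Wiremu then takes one-half of the balance (₹1,020,000), for a total of ₹1,170,000. The remaining ₹1,020,000 passes to the descendants.
The descendants' portion (₹1,020,000) is divided into 4 shares of ₹255,000: Bertrand takes ₹255,000; Imani's ₹255,000 share passes to Imani's issue; Vikram's ₹255,000 share passes to Vikram's issue; Tariq's ₹255,000 share passes to Tariq's issue.
Imani's share (₹255,000) passes entirely to Linnea.
Vikram's share (₹255,000) is divided into 3 shares of ₹85,000: Liesel and Niko each take ₹85,000; Liora's ₹85,000 share passes to Liora's issue.
Liora's share (₹85,000) is divided into 2 shares of ₹42,500: Quentin and Freya each take ₹42,500.
Tariq's share (₹255,000) is divided into 2 shares of ₹127,500: Reuben and Phaedra each take ₹127,500.

Liesel receives ₹85,000.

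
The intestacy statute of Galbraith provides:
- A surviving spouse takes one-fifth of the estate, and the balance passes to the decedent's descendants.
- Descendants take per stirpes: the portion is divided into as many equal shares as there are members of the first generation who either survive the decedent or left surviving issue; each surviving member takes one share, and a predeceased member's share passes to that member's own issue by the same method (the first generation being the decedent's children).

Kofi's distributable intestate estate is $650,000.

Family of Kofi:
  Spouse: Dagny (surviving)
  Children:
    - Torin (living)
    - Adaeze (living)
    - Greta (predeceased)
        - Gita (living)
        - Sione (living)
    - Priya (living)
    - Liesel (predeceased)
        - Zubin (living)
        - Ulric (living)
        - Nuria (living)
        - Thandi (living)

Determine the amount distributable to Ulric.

Dagny takes one-fifth of $650,000 = $130,000. The remaining $520,000 passes to the descendants.
The descendants' portion ($520,000) is divided into 5 shares of $104,000: Torin, Adaeze, and Priya each take $104,000; Greta's $104,000 share passes to Greta's issue; Liesel's $104,000 share passes to Liesel's issue.
Greta's share ($104,000) is divided into 2 shares of $52,000: Gita and Sione each take $52,000.
Liesel's share ($104,000) is divided into 4 shares of $26,000: Zubin, Ulric, Nuria, and Thandi each take $26,000.

Ulric receives $26,000.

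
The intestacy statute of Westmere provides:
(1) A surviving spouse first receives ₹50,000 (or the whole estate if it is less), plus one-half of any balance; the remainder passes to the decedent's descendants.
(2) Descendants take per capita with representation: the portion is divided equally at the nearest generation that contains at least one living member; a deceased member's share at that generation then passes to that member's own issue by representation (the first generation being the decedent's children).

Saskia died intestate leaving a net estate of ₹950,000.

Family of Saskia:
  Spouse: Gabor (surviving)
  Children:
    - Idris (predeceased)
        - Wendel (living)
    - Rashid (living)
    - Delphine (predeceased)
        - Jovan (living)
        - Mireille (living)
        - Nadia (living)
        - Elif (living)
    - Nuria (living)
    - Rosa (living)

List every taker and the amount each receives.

Gabor first takes ₹50,000, leaving a balance of ₹900,000. Gabor then takes one-half of the balance (₹450,000), for a total of ₹500,000. The remaining ₹450,000 passes to the descendants.
The descendants' portion (₹450,000) is divided into 5 shares of ₹90,000: Rashid, Nuria, and Rosa each take ₹90,000; Idris's ₹90,000 share passes to Idris's issue; Delphine's ₹90,000 share passes to Delphine's issue.
Idris's share (₹90,000) passes entirely to Wendel.
Delphine's share (₹90,000) is divided into 4 shares of ₹22,500: Jovan, Mireille, Nadia, and Elif each take ₹22,500.

Gabor: ₹500,000; Wendel: ₹90,000; Rashid: ₹90,000; Jovan: ₹22,500; Mireille: ₹22,500; Nadia: ₹22,500; Elif: ₹22,500; Nuria: ₹90,000; Rosa: ₹90,000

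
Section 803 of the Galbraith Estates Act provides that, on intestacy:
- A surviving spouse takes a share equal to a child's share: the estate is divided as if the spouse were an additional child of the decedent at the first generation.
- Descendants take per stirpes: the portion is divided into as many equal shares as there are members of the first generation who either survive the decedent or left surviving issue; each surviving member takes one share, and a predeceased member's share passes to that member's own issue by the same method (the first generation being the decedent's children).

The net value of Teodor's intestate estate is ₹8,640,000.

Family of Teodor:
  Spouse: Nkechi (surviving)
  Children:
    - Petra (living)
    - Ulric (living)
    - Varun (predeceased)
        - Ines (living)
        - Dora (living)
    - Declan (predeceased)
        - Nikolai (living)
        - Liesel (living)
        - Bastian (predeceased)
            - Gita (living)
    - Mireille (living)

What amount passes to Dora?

Dora receives ₹720,000.

The spouse counts as an additional share at the children's level, so there are 6 primary shares of ₹1,440,000. Nkechi takes one such share (₹1,440,000).
The children's combined portion (₹7,200,000) is divided into 5 shares of ₹1,440,000: Petra, Ulric, and Mireille each take ₹1,440,000; Varun's ₹1,440,000 share passes to Varun's issue; Declan's ₹1,440,000 share passes to Declan's issue.
Varun's share (₹1,440,000) is divided into 2 shares of ₹720,000: Ines and Dora each take ₹720,000.
Declan's share (₹1,440,000) is divided into 3 shares of ₹480,000: Nikolai and Liesel each take ₹480,000; Bastian's ₹480,000 share passes to Bastian's issue.
Bastian's share (₹480,000) passes entirely to Gita.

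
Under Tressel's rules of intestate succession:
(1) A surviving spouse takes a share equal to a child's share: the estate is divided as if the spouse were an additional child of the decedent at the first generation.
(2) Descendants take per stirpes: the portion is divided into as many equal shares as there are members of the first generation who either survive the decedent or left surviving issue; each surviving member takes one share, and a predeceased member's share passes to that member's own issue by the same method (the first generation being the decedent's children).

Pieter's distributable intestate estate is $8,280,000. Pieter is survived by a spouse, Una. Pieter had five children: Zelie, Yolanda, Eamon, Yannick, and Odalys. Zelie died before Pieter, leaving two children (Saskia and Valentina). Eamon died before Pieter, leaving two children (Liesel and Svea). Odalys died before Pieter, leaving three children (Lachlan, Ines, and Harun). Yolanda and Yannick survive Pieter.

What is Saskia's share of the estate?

The spouse counts as an additional share at the children's level, so there are 6 primary shares of $1,380,000. Una takes one such share ($1,380,000).
The children's combined portion ($6,900,000) is divided into 5 shares of $1,380,000: Yolanda and Yannick each take $1,380,000; Zelie's $1,380,000 share passes to Zelie's issue; Eamon's $1,380,000 share passes to Eamon's issue; Odalys's $1,380,000 share passes to Odalys's issue.
Zelie's share ($1,380,000) is divided into 2 shares of $690,000: Saskia and Valentina each take $690,000.
Eamon's share ($1,380,000) is divided into 2 shares of $690,000: Liesel and Svea each take $690,000.
Odalys's share ($1,380,000) is divided into 3 shares of $460,000: Lachlan, Ines, and Harun each take $460,000.

Saskia receives $690,000.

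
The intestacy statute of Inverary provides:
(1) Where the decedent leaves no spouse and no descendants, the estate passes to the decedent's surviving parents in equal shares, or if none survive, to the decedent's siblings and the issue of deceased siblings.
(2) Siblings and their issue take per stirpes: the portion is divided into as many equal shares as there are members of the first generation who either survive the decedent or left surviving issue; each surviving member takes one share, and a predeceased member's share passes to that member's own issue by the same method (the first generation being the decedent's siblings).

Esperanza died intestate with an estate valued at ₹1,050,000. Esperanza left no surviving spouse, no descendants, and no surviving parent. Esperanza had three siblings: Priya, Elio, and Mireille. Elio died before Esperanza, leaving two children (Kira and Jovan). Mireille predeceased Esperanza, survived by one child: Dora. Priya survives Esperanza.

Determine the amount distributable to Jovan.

Jovan receives ₹175,000.

The entire ₹1,050,000 passes to the siblings and their issue.
That amount (₹1,050,000) is divided into 3 shares of ₹350,000: Priya takes ₹350,000; Elio's ₹350,000 share passes to Elio's issue; Mireille's ₹350,000 share passes to Mireille's issue.
Elio's share (₹350,000) is divided into 2 shares of ₹175,000: Kira and Jovan each take ₹175,000.
Mireille's share (₹350,000) passes entirely to Dora.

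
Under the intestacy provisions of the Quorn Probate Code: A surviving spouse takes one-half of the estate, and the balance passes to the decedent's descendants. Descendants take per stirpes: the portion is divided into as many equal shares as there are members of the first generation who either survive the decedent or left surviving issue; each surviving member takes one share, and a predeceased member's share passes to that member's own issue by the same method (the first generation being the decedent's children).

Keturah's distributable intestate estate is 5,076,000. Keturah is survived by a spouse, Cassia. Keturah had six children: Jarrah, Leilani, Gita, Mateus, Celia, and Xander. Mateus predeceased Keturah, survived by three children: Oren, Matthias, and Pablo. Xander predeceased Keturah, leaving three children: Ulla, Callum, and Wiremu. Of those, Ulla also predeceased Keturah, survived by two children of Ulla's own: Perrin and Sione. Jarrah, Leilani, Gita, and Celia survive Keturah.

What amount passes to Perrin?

Perrin receives 70,500.

Cassia takes one-half of 5,076,000 = 2,538,000. The remaining 2,538,000 passes to the descendants.
The descendants' portion (2,538,000) is divided into 6 shares of 423,000: Jarrah, Leilani, Gita, and Celia each take 423,000; Mateus's 423,000 share passes to Mateus's issue; Xander's 423,000 share passes to Xander's issue.
Mateus's share (423,000) is divided into 3 shares of 141,000: Oren, Matthias, and Pablo each take 141,000.
Xander's share (423,000) is divided into 3 shares of 141,000: Callum and Wiremu each take 141,000; Ulla's 141,000 share passes to Ulla's issue.
Ulla's share (141,000) is divided into 2 shares of 70,500: Perrin and Sione each take 70,500.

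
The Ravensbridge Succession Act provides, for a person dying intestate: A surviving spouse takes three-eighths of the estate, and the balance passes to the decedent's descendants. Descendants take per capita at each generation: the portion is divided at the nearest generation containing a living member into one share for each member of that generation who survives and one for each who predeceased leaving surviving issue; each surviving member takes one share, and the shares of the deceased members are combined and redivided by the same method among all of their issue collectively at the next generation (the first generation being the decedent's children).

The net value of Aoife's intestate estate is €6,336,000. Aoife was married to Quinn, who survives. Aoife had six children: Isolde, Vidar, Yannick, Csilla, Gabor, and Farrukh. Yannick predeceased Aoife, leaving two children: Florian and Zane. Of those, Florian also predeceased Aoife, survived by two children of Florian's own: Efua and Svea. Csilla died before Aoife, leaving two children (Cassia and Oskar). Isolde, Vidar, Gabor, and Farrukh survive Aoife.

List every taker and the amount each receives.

Quinn: €2,376,000; Isolde: €660,000; Vidar: €660,000; Efua: €165,000; Svea: €165,000; Zane: €330,000; Cassia: €330,000; Oskar: €330,000; Gabor: €660,000; Farrukh: €660,000

Quinn takes three-eighths of €6,336,000 = €2,376,000. The remaining €3,960,000 passes to the descendants.
The descendants' portion (€3,960,000) is divided at the children's generation into 6 shares of €660,000. Isolde, Vidar, Gabor, and Farrukh each take €660,000. The 2 shares of the deceased (Yannick and Csilla) are combined into a pool of €1,320,000.
That pool (€1,320,000) is divided at the grandchildren's generation into 4 shares of €330,000. Zane, Cassia, and Oskar each take €330,000. The remaining share for the deceased Florian (€330,000) is carried to the next generation.
That pool (€330,000) is divided at the great-grandchildren's generation equally among Efua and Svea: €165,000 each.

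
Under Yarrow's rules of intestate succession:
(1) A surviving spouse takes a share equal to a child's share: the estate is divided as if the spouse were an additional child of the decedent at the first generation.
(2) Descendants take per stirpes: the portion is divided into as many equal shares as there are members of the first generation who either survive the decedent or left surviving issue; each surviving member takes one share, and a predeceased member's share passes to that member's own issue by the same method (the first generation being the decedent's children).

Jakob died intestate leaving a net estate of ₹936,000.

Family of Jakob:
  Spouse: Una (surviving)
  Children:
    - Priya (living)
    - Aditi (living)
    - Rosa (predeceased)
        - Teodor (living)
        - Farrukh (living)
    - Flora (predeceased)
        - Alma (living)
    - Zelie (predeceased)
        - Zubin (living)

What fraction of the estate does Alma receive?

The spouse counts as an additional share at the children's level, so there are 6 primary shares of ₹156,000. Una takes one such share (₹156,000).
The children's combined portion (₹780,000) is divided into 5 shares of ₹156,000: Priya and Aditi each take ₹156,000; Rosa's ₹156,000 share passes to Rosa's issue; Flora's ₹156,000 share passes to Flora's issue; Zelie's ₹156,000 share passes to Zelie's issue.
Rosa's share (₹156,000) is divided into 2 shares of ₹78,000: Teodor and Farrukh each take ₹78,000.
Flora's share (₹156,000) passes entirely to Alma.
Zelie's share (₹156,000) passes entirely to Zubin.

Alma receives 1/6 of the estate.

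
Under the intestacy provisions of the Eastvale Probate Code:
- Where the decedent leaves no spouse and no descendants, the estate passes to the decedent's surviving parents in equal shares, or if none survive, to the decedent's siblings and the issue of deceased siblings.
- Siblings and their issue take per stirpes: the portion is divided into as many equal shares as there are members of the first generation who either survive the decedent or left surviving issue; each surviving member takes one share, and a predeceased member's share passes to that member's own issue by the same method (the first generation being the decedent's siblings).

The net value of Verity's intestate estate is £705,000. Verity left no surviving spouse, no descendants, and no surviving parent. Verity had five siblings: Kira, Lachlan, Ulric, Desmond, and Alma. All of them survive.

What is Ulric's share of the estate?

The entire £705,000 passes to the siblings and their issue.
That amount (£705,000) is divided into 5 shares of £141,000: Kira, Lachlan, Ulric, Desmond, and Alma each take £141,000.

Ulric receives £141,000.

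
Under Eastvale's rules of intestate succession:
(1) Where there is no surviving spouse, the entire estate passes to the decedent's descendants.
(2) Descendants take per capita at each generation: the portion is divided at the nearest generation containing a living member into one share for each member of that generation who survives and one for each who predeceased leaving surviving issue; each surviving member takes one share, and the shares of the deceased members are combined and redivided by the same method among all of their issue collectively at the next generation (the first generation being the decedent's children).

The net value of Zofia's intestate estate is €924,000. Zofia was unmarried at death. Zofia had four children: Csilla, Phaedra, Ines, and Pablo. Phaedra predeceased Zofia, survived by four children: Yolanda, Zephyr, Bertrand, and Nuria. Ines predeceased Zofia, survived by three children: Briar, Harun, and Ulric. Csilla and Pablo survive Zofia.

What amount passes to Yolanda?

Yolanda receives €66,000.

The entire €924,000 passes to the descendants.
That amount (€924,000) is divided at the children's generation into 4 shares of €231,000. Csilla and Pablo each take €231,000. The 2 shares of the deceased (Phaedra and Ines) are combined into a pool of €462,000.
That pool (€462,000) is divided at the grandchildren's generation equally among Yolanda, Zephyr, Bertrand, Nuria, Briar, Harun, and Ulric: €66,000 each.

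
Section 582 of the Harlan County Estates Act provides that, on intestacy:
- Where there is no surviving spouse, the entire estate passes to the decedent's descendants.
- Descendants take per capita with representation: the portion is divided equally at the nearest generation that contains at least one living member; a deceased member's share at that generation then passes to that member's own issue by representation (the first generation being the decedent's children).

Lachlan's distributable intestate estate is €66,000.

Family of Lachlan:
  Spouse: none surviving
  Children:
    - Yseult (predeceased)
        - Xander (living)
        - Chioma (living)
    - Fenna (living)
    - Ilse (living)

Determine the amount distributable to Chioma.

The entire €66,000 passes to the descendants.
That amount (€66,000) is divided into 3 shares of €22,000: Fenna and Ilse each take €22,000; Yseult's €22,000 share passes to Yseult's issue.
Yseult's share (€22,000) is divided into 2 shares of €11,000: Xander and Chioma each take €11,000.

Chioma receives €11,000.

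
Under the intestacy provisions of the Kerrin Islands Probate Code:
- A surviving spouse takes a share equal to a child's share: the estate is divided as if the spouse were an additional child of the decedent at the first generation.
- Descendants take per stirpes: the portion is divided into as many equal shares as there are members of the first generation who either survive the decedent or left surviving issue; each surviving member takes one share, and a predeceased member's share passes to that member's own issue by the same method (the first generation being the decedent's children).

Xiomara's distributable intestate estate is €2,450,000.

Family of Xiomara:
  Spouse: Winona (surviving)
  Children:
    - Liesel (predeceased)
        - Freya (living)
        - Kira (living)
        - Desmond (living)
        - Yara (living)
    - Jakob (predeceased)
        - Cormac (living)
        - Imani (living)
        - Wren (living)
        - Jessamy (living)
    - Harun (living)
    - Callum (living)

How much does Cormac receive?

The spouse counts as an additional share at the children's level, so there are 5 primary shares of €490,000. Winona takes one such share (€490,000).
The children's combined portion (€1,960,000) is divided into 4 shares of €490,000: Harun and Callum each take €490,000; Liesel's €490,000 share passes to Liesel's issue; Jakob's €490,000 share passes to Jakob's issue.
Liesel's share (€490,000) is divided into 4 shares of €122,500: Freya, Kira, Desmond, and Yara each take €122,500.
Jakob's share (€490,000) is divided into 4 shares of €122,500: Cormac, Imani, Wren, and Jessamy each take €122,500.

Cormac receives €122,500.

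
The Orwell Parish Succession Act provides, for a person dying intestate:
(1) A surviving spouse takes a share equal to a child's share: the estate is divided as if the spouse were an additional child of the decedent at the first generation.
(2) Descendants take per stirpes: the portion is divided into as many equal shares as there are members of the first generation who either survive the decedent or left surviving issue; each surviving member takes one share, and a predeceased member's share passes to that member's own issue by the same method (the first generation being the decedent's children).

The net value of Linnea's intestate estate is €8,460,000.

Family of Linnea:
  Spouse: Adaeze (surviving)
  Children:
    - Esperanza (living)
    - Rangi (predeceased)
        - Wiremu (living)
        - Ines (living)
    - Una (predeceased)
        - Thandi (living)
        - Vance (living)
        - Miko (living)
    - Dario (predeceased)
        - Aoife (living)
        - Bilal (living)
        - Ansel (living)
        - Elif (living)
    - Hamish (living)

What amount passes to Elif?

Elif receives €352,500.

The spouse counts as an additional share at the children's level, so there are 6 primary shares of €1,410,000. Adaeze takes one such share (€1,410,000).
The children's combined portion (€7,050,000) is divided into 5 shares of €1,410,000: Esperanza and Hamish each take €1,410,000; Rangi's €1,410,000 share passes to Rangi's issue; Una's €1,410,000 share passes to Una's issue; Dario's €1,410,000 share passes to Dario's issue.
Rangi's share (€1,410,000) is divided into 2 shares of €705,000: Wiremu and Ines each take €705,000.
Una's share (€1,410,000) is divided into 3 shares of €470,000: Thandi, Vance, and Miko each take €470,000.
Dario's share (€1,410,000) is divided into 4 shares of €352,500: Aoife, Bilal, Ansel, and Elif each take €352,500.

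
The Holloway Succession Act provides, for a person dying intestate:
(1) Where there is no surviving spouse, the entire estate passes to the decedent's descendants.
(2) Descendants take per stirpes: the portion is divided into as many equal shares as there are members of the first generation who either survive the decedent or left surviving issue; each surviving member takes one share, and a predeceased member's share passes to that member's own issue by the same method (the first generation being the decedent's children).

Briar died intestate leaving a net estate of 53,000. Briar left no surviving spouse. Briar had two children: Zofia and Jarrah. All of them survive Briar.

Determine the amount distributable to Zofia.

Zofia receives 26,500.

The entire 53,000 passes to the descendants.
That amount (53,000) is divided into 2 shares of 26,500: Zofia and Jarrah each take 26,500.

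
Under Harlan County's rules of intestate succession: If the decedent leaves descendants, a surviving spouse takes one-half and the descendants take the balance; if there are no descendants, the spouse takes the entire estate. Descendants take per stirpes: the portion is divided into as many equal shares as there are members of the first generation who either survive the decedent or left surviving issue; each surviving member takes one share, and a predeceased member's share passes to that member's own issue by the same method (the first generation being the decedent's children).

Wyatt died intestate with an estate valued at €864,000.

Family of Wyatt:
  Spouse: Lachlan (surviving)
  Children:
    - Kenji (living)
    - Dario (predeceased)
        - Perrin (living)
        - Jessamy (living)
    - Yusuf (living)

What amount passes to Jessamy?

Jessamy receives €72,000.

Lachlan takes one-half of €864,000 = €432,000. The remaining €432,000 passes to the descendants.
The descendants' portion (€432,000) is divided into 3 shares of €144,000: Kenji and Yusuf each take €144,000; Dario's €144,000 share passes to Dario's issue.
Dario's share (€144,000) is divided into 2 shares of €72,000: Perrin and Jessamy each take €72,000.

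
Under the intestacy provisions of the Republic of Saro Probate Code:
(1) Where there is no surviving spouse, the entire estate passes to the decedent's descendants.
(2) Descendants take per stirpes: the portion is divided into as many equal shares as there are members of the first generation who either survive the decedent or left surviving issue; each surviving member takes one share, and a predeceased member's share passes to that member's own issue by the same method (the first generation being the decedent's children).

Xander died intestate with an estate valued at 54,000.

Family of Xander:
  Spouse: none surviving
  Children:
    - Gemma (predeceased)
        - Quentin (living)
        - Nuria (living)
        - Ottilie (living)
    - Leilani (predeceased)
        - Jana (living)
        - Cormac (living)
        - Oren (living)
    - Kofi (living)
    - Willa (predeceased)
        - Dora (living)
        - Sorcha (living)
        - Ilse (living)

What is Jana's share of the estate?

Jana receives 4,500.

The entire 54,000 passes to the descendants.
That amount (54,000) is divided into 4 shares of 13,500: Kofi takes 13,500; Gemma's 13,500 share passes to Gemma's issue; Leilani's 13,500 share passes to Leilani's issue; Willa's 13,500 share passes to Willa's issue.
Gemma's share (13,500) is divided into 3 shares of 4,500: Quentin, Nuria, and Ottilie each take 4,500.
Leilani's share (13,500) is divided into 3 shares of 4,500: Jana, Cormac, and Oren each take 4,500.
Willa's share (13,500) is divided into 3 shares of 4,500: Dora, Sorcha, and Ilse each take 4,500.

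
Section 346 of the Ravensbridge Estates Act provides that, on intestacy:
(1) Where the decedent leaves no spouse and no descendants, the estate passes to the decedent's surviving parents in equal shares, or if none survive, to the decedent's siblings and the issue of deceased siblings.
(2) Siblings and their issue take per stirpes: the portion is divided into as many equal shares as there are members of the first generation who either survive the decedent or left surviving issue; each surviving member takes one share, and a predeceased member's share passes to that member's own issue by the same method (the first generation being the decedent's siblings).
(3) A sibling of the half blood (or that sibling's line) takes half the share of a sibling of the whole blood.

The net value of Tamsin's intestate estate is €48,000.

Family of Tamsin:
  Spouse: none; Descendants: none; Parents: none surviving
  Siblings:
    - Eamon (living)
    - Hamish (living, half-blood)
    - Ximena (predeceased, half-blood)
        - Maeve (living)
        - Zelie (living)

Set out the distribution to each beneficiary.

The entire €48,000 passes to the siblings and their issue.
Counting each half-blood sibling's line as half a unit, there are 2 units in €48,000, so one unit is €24,000. Whole-blood lines (Eamon) take €24,000 each; half-blood lines (Hamish and Ximena) take €12,000 each.
Ximena's share (€12,000) is divided into 2 shares of €6,000: Maeve and Zelie each take €6,000.

Eamon: €24,000; Hamish: €12,000; Maeve: €6,000; Zelie: €6,000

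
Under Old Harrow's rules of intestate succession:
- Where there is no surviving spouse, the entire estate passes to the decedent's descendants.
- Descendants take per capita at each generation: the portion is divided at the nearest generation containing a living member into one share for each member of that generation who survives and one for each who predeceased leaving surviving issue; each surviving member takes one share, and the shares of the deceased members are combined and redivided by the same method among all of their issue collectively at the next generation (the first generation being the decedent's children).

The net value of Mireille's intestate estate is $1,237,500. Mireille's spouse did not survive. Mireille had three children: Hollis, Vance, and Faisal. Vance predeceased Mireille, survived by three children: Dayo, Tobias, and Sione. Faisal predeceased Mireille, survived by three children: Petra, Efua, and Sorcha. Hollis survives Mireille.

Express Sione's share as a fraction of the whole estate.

Sione receives 1/9 of the estate.

The entire $1,237,500 passes to the descendants.
That amount ($1,237,500) is divided at the children's generation into 3 shares of $412,500. Hollis takes $412,500. The 2 shares of the deceased (Vance and Faisal) are combined into a pool of $825,000.
That pool ($825,000) is divided at the grandchildren's generation equally among Dayo, Tobias, Sione, Petra, Efua, and Sorcha: $137,500 each.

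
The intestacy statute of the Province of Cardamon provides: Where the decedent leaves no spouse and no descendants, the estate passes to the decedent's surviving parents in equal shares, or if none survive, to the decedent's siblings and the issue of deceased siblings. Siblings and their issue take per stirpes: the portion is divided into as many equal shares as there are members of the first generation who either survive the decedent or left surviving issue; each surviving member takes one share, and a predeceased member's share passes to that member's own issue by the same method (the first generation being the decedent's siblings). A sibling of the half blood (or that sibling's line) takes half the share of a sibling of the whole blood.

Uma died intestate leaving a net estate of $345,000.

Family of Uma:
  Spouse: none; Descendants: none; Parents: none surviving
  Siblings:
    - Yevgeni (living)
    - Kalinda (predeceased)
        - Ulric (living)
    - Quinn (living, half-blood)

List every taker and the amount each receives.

Yevgeni: $138,000; Ulric: $138,000; Quinn: $69,000

The entire $345,000 passes to the siblings and their issue.
Counting each half-blood sibling's line as half a unit, there are 5/2 units in $345,000, so one unit is $138,000. Whole-blood lines (Yevgeni and Kalinda) take $138,000 each; half-blood lines (Quinn) take $69,000 each.
Kalinda's share ($138,000) passes entirely to Ulric.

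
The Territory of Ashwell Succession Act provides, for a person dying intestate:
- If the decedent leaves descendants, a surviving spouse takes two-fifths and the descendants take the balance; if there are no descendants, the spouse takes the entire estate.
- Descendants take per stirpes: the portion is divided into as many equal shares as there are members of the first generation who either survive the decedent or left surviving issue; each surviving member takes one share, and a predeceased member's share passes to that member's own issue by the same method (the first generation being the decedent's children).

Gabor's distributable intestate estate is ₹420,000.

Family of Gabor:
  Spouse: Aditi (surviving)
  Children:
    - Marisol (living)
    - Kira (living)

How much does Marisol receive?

Aditi takes two-fifths of ₹420,000 = ₹168,000. The remaining ₹252,000 passes to the descendants.
The descendants' portion (₹252,000) is divided into 2 shares of ₹126,000: Marisol and Kira each take ₹126,000.

Marisol receives ₹126,000.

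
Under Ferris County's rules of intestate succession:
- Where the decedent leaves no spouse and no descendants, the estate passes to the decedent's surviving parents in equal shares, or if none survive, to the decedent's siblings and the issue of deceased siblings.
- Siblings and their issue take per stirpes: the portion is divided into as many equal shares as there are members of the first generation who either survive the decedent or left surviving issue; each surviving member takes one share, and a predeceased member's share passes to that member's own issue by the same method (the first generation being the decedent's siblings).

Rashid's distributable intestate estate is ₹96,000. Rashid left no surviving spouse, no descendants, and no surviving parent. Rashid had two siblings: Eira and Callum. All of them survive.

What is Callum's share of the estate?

Callum receives ₹48,000.

The entire ₹96,000 passes to the siblings and their issue.
That amount (₹96,000) is divided into 2 shares of ₹48,000: Eira and Callum each take ₹48,000.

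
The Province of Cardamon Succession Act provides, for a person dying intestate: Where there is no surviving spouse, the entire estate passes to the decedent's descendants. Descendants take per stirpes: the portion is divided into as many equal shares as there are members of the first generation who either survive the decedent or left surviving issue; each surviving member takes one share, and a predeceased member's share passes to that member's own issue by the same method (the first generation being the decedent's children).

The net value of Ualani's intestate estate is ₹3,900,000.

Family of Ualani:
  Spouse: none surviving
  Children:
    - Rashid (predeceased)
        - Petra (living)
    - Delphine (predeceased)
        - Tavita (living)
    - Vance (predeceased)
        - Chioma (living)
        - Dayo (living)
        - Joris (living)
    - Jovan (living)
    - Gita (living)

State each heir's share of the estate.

Petra: ₹780,000; Tavita: ₹780,000; Chioma: ₹260,000; Dayo: ₹260,000; Joris: ₹260,000; Jovan: ₹780,000; Gita: ₹780,000

The entire ₹3,900,000 passes to the descendants.
That amount (₹3,900,000) is divided into 5 shares of ₹780,000: Jovan and Gita each take ₹780,000; Rashid's ₹780,000 share passes to Rashid's issue; Delphine's ₹780,000 share passes to Delphine's issue; Vance's ₹780,000 share passes to Vance's issue.
Rashid's share (₹780,000) passes entirely to Petra.
Delphine's share (₹780,000) passes entirely to Tavita.
Vance's share (₹780,000) is divided into 3 shares of ₹260,000: Chioma, Dayo, and Joris each take ₹260,000.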